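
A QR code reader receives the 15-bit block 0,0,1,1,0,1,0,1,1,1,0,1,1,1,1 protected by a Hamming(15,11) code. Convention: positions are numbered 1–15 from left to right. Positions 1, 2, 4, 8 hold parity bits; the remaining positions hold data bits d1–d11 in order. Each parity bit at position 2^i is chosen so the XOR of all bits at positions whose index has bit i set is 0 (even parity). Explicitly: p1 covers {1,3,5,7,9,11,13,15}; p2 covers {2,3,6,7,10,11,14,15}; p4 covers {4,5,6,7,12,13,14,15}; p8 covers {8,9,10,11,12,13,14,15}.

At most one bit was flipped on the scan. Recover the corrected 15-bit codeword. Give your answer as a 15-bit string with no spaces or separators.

s1 (pos 1,3,5,7,9,11,13,15): 0⊕1⊕0⊕0⊕1⊕0⊕1⊕1 = 0
s2 (pos 2,3,6,7,10,11,14,15): 0⊕1⊕1⊕0⊕1⊕0⊕1⊕1 = 1
s4 (pos 4,5,6,7,12,13,14,15): 1⊕0⊕1⊕0⊕1⊕1⊕1⊕1 = 0
s8 (pos 8,9,10,11,12,13,14,15): 1⊕1⊕1⊕0⊕1⊕1⊕1⊕1 = 1
Syndrome s8…s1 = 1010 → error at position 10.
Flip position 10: 001101011101111 → 001101011001111

001101011001111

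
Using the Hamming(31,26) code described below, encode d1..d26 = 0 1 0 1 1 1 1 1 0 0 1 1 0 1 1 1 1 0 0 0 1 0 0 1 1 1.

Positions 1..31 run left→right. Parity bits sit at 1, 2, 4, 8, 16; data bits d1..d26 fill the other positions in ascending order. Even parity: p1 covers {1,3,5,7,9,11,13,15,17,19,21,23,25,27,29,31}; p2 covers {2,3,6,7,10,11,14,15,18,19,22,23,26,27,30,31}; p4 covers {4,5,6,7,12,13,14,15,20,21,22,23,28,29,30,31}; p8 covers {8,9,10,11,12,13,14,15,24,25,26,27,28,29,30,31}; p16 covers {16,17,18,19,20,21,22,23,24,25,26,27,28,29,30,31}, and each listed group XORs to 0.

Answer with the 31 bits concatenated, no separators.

Place data at non-parity positions: p1 p2 0 p4 1 0 1 p8 1 1 1 1 0 0 1 p16 1 0 1 1 1 1 0 0 0 1 0 0 1 1 1
p1 (pos 1,3,5,7,9,11,13,15,17,19,21,23,25,27,29,31): XOR of data positions = 0⊕1⊕1⊕1⊕1⊕0⊕1⊕1⊕1⊕1⊕0⊕0⊕0⊕1⊕1 = 0
p2 (pos 2,3,6,7,10,11,14,15,18,19,22,23,26,27,30,31): XOR of data positions = 0⊕0⊕1⊕1⊕1⊕0⊕1⊕0⊕1⊕1⊕0⊕1⊕0⊕1⊕1 = 1
p4 (pos 4,5,6,7,12,13,14,15,20,21,22,23,28,29,30,31): XOR of data positions = 1⊕0⊕1⊕1⊕0⊕0⊕1⊕1⊕1⊕1⊕0⊕0⊕1⊕1⊕1 = 0
p8 (pos 8,9,10,11,12,13,14,15,24,25,26,27,28,29,30,31): XOR of data positions = 1⊕1⊕1⊕1⊕0⊕0⊕1⊕0⊕0⊕1⊕0⊕0⊕1⊕1⊕1 = 1
p16 (pos 16,17,18,19,20,21,22,23,24,25,26,27,28,29,30,31): XOR of data positions = 1⊕0⊕1⊕1⊕1⊕1⊕0⊕0⊕0⊕1⊕0⊕0⊕1⊕1⊕1 = 1
Codeword: 0100101111110011101111000100111

0100101111110011101111000100111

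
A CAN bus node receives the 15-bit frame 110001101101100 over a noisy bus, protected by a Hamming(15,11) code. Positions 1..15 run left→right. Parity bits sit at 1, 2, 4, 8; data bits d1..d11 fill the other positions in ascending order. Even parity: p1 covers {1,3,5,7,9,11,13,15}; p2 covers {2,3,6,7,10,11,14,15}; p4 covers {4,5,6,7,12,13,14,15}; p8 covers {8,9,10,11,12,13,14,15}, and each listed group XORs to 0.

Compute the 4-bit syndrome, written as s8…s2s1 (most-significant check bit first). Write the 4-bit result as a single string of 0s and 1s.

0000

s1 (pos 1,3,5,7,9,11,13,15): 1⊕0⊕0⊕1⊕1⊕0⊕1⊕0 = 0
s2 (pos 2,3,6,7,10,11,14,15): 1⊕0⊕1⊕1⊕1⊕0⊕0⊕0 = 0
s4 (pos 4,5,6,7,12,13,14,15): 0⊕0⊕1⊕1⊕1⊕1⊕0⊕0 = 0
s8 (pos 8,9,10,11,12,13,14,15): 0⊕1⊕1⊕0⊕1⊕1⊕0⊕0 = 0
Syndrome s8…s1 = 0000 → no error.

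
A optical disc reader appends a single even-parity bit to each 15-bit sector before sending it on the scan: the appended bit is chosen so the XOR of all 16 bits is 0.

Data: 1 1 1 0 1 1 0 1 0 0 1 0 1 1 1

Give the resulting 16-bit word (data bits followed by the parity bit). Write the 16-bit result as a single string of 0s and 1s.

1110110100101110

XOR of the 15 data bits: 1⊕1⊕1⊕0⊕1⊕1⊕0⊕1⊕0⊕0⊕1⊕0⊕1⊕1⊕1 = 0
Parity bit = 0 (so all 16 bits XOR to 0).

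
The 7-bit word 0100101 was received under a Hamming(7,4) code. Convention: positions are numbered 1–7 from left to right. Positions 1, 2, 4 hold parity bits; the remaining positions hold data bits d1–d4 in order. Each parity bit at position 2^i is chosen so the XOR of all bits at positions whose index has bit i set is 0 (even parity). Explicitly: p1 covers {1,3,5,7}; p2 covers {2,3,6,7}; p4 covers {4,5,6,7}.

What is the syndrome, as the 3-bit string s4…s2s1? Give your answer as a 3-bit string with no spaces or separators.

s1 (pos 1,3,5,7): 0⊕0⊕1⊕1 = 0
s2 (pos 2,3,6,7): 1⊕0⊕0⊕1 = 0
s4 (pos 4,5,6,7): 0⊕1⊕0⊕1 = 0
Syndrome s4…s1 = 000 → no error.

000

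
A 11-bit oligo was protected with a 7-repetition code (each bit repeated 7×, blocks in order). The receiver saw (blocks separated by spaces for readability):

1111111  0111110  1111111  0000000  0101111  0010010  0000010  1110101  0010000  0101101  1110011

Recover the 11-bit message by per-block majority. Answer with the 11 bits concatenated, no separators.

11101001011

Block 1 (1111111): 7 ones → 1
Block 2 (0111110): 5 ones → 1
Block 3 (1111111): 7 ones → 1
Block 4 (0000000): 0 ones → 0
Block 5 (0101111): 5 ones → 1
Block 6 (0010010): 2 ones → 0
Block 7 (0000010): 1 one → 0
Block 8 (1110101): 5 ones → 1
Block 9 (0010000): 1 one → 0
Block 10 (0101101): 4 ones → 1
Block 11 (1110011): 5 ones → 1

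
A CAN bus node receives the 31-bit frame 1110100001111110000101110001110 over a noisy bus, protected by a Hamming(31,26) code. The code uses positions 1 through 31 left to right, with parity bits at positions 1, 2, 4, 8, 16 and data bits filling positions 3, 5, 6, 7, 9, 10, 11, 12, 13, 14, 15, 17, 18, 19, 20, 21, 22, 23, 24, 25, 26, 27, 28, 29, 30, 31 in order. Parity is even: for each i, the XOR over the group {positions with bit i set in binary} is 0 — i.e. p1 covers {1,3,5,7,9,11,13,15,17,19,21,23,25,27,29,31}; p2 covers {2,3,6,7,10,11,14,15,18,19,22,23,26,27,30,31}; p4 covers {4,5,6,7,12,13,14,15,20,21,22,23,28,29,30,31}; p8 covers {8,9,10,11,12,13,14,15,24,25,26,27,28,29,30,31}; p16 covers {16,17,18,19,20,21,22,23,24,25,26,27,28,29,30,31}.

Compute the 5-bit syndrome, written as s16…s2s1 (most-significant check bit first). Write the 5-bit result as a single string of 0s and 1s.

s1 (pos 1,3,5,7,9,11,13,15,17,19,21,23,25,27,29,31): 1⊕1⊕1⊕0⊕0⊕1⊕1⊕1⊕0⊕0⊕0⊕1⊕0⊕0⊕1⊕0 = 0
s2 (pos 2,3,6,7,10,11,14,15,18,19,22,23,26,27,30,31): 1⊕1⊕0⊕0⊕1⊕1⊕1⊕1⊕0⊕0⊕1⊕1⊕0⊕0⊕1⊕0 = 1
s4 (pos 4,5,6,7,12,13,14,15,20,21,22,23,28,29,30,31): 0⊕1⊕0⊕0⊕1⊕1⊕1⊕1⊕1⊕0⊕1⊕1⊕1⊕1⊕1⊕0 = 1
s8 (pos 8,9,10,11,12,13,14,15,24,25,26,27,28,29,30,31): 0⊕0⊕1⊕1⊕1⊕1⊕1⊕1⊕1⊕0⊕0⊕0⊕1⊕1⊕1⊕0 = 0
s16 (pos 16,17,18,19,20,21,22,23,24,25,26,27,28,29,30,31): 0⊕0⊕0⊕0⊕1⊕0⊕1⊕1⊕1⊕0⊕0⊕0⊕1⊕1⊕1⊕0 = 1
Syndrome s16…s1 = 10110 → error at position 22.

10110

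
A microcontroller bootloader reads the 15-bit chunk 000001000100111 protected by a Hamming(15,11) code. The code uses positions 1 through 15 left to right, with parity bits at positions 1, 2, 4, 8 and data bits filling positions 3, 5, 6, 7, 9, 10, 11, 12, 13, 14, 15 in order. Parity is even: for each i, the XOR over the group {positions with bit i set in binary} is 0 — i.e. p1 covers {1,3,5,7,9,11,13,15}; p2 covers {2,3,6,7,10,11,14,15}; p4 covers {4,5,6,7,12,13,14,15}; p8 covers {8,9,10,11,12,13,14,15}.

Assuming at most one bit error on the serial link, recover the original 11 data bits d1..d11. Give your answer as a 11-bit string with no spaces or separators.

00100100111

s1 (pos 1,3,5,7,9,11,13,15): 0⊕0⊕0⊕0⊕0⊕0⊕1⊕1 = 0
s2 (pos 2,3,6,7,10,11,14,15): 0⊕0⊕1⊕0⊕1⊕0⊕1⊕1 = 0
s4 (pos 4,5,6,7,12,13,14,15): 0⊕0⊕1⊕0⊕0⊕1⊕1⊕1 = 0
s8 (pos 8,9,10,11,12,13,14,15): 0⊕0⊕1⊕0⊕0⊕1⊕1⊕1 = 0
Syndrome s8…s1 = 0000 → no error.
Read data bits from positions 3,5,6,7,9,10,11,12,13,14,15: 00100100111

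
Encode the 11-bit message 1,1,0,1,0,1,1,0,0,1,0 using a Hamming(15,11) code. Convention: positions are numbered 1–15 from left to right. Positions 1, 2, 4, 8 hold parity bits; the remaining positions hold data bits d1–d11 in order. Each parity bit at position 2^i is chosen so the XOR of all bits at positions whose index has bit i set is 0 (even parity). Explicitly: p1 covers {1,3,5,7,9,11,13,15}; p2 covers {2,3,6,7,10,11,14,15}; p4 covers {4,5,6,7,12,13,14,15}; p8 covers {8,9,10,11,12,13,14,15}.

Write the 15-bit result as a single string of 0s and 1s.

011110110110010

Place data at non-parity positions: p1 p2 1 p4 1 0 1 p8 0 1 1 0 0 1 0
p1 (pos 1,3,5,7,9,11,13,15): XOR of data positions = 1⊕1⊕1⊕0⊕1⊕0⊕0 = 0
p2 (pos 2,3,6,7,10,11,14,15): XOR of data positions = 1⊕0⊕1⊕1⊕1⊕1⊕0 = 1
p4 (pos 4,5,6,7,12,13,14,15): XOR of data positions = 1⊕0⊕1⊕0⊕0⊕1⊕0 = 1
p8 (pos 8,9,10,11,12,13,14,15): XOR of data positions = 0⊕1⊕1⊕0⊕0⊕1⊕0 = 1
Codeword: 011110110110010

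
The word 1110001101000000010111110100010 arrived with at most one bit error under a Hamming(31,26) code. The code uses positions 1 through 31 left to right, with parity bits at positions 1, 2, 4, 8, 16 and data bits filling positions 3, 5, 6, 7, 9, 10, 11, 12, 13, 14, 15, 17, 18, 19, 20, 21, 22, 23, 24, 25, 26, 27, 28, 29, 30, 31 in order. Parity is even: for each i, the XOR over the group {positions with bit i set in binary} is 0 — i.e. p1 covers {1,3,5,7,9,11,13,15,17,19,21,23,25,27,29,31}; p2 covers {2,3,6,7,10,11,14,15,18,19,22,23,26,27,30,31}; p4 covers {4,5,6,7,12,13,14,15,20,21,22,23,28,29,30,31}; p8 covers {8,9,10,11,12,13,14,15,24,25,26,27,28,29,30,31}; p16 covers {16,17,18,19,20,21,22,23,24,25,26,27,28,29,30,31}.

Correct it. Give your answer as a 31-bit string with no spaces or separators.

s1 (pos 1,3,5,7,9,11,13,15,17,19,21,23,25,27,29,31): 1⊕1⊕0⊕1⊕0⊕0⊕0⊕0⊕0⊕0⊕1⊕1⊕0⊕0⊕0⊕0 = 1
s2 (pos 2,3,6,7,10,11,14,15,18,19,22,23,26,27,30,31): 1⊕1⊕0⊕1⊕1⊕0⊕0⊕0⊕1⊕0⊕1⊕1⊕1⊕0⊕1⊕0 = 1
s4 (pos 4,5,6,7,12,13,14,15,20,21,22,23,28,29,30,31): 0⊕0⊕0⊕1⊕0⊕0⊕0⊕0⊕1⊕1⊕1⊕1⊕0⊕0⊕1⊕0 = 0
s8 (pos 8,9,10,11,12,13,14,15,24,25,26,27,28,29,30,31): 1⊕0⊕1⊕0⊕0⊕0⊕0⊕0⊕1⊕0⊕1⊕0⊕0⊕0⊕1⊕0 = 1
s16 (pos 16,17,18,19,20,21,22,23,24,25,26,27,28,29,30,31): 0⊕0⊕1⊕0⊕1⊕1⊕1⊕1⊕1⊕0⊕1⊕0⊕0⊕0⊕1⊕0 = 0
Syndrome s16…s1 = 01011 → error at position 11.
Flip position 11: 1110001101000000010111110100010 → 1110001101100000010111110100010

1110001101100000010111110100010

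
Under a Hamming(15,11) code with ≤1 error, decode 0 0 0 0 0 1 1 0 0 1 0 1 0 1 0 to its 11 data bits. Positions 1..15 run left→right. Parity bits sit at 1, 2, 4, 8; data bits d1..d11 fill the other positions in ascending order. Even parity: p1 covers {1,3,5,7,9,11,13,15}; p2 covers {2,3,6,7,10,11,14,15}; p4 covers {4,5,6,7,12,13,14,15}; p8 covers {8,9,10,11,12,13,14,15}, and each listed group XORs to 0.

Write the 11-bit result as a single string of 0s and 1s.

00111101010

s1 (pos 1,3,5,7,9,11,13,15): 0⊕0⊕0⊕1⊕0⊕0⊕0⊕0 = 1
s2 (pos 2,3,6,7,10,11,14,15): 0⊕0⊕1⊕1⊕1⊕0⊕1⊕0 = 0
s4 (pos 4,5,6,7,12,13,14,15): 0⊕0⊕1⊕1⊕1⊕0⊕1⊕0 = 0
s8 (pos 8,9,10,11,12,13,14,15): 0⊕0⊕1⊕0⊕1⊕0⊕1⊕0 = 1
Syndrome s8…s1 = 1001 → error at position 9.
Flip position 9: 000001100101010 → 000001101101010
Read data bits from positions 3,5,6,7,9,10,11,12,13,14,15: 00111101010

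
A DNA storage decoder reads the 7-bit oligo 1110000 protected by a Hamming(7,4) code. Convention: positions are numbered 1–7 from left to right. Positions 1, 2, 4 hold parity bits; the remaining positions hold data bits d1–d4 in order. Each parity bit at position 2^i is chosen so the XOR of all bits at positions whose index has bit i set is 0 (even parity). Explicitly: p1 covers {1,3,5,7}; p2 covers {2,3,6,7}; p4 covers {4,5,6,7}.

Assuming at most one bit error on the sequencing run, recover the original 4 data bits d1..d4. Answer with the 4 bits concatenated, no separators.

1000

s1 (pos 1,3,5,7): 1⊕1⊕0⊕0 = 0
s2 (pos 2,3,6,7): 1⊕1⊕0⊕0 = 0
s4 (pos 4,5,6,7): 0⊕0⊕0⊕0 = 0
Syndrome s4…s1 = 000 → no error.
Read data bits from positions 3,5,6,7: 1000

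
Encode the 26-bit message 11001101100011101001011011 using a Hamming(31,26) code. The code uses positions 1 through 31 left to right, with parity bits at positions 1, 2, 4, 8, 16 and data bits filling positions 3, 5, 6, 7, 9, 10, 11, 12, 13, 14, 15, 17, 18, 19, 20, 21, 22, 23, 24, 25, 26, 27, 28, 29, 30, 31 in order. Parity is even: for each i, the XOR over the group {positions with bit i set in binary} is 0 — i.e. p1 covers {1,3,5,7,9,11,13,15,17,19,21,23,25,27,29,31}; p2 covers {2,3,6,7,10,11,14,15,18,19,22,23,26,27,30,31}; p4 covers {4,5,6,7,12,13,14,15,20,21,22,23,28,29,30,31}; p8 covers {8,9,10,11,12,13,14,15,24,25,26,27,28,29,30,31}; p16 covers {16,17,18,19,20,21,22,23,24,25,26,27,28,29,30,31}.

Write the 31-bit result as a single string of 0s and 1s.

0010100111011001011101001011011

Place data at non-parity positions: p1 p2 1 p4 1 0 0 p8 1 1 0 1 1 0 0 p16 0 1 1 1 0 1 0 0 1 0 1 1 0 1 1
p1 (pos 1,3,5,7,9,11,13,15,17,19,21,23,25,27,29,31): XOR of data positions = 1⊕1⊕0⊕1⊕0⊕1⊕0⊕0⊕1⊕0⊕0⊕1⊕1⊕0⊕1 = 0
p2 (pos 2,3,6,7,10,11,14,15,18,19,22,23,26,27,30,31): XOR of data positions = 1⊕0⊕0⊕1⊕0⊕0⊕0⊕1⊕1⊕1⊕0⊕0⊕1⊕1⊕1 = 0
p4 (pos 4,5,6,7,12,13,14,15,20,21,22,23,28,29,30,31): XOR of data positions = 1⊕0⊕0⊕1⊕1⊕0⊕0⊕1⊕0⊕1⊕0⊕1⊕0⊕1⊕1 = 0
p8 (pos 8,9,10,11,12,13,14,15,24,25,26,27,28,29,30,31): XOR of data positions = 1⊕1⊕0⊕1⊕1⊕0⊕0⊕0⊕1⊕0⊕1⊕1⊕0⊕1⊕1 = 1
p16 (pos 16,17,18,19,20,21,22,23,24,25,26,27,28,29,30,31): XOR of data positions = 0⊕1⊕1⊕1⊕0⊕1⊕0⊕0⊕1⊕0⊕1⊕1⊕0⊕1⊕1 = 1
Codeword: 0010100111011001011101001011011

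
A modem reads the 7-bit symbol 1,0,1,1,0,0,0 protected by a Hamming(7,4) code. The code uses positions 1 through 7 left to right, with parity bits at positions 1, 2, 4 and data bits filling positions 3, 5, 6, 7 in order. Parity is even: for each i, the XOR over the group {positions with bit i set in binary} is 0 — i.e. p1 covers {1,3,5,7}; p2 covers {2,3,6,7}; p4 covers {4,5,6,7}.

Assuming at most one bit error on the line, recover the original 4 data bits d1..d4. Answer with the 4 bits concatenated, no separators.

s1 (pos 1,3,5,7): 1⊕1⊕0⊕0 = 0
s2 (pos 2,3,6,7): 0⊕1⊕0⊕0 = 1
s4 (pos 4,5,6,7): 1⊕0⊕0⊕0 = 1
Syndrome s4…s1 = 110 → error at position 6.
Flip position 6: 1011000 → 1011010
Read data bits from positions 3,5,6,7: 1010

1010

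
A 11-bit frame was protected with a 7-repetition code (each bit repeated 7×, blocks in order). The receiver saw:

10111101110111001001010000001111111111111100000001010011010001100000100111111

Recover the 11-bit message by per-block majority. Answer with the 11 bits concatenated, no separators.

Block 1 (1011110): 5 ones → 1
Block 2 (1110111): 6 ones → 1
Block 3 (0010010): 2 ones → 0
Block 4 (1000000): 1 one → 0
Block 5 (1111111): 7 ones → 1
Block 6 (1111111): 7 ones → 1
Block 7 (0000000): 0 ones → 0
Block 8 (1010011): 4 ones → 1
Block 9 (0100011): 3 ones → 0
Block 10 (0000010): 1 one → 0
Block 11 (0111111): 6 ones → 1

11001101001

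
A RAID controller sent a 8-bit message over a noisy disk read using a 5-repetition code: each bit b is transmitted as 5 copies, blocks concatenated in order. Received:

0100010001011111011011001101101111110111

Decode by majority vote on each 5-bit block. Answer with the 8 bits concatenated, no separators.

Block 1 (01000): 1 one → 0
Block 2 (10001): 2 ones → 0
Block 3 (01111): 4 ones → 1
Block 4 (10110): 3 ones → 1
Block 5 (11001): 3 ones → 1
Block 6 (10110): 3 ones → 1
Block 7 (11111): 5 ones → 1
Block 8 (10111): 4 ones → 1

00111111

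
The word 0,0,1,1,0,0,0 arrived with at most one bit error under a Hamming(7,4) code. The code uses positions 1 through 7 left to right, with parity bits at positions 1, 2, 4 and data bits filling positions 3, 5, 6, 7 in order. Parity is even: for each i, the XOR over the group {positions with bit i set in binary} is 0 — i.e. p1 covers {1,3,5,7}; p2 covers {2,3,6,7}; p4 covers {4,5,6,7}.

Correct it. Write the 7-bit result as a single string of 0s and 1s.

0011001

s1 (pos 1,3,5,7): 0⊕1⊕0⊕0 = 1
s2 (pos 2,3,6,7): 0⊕1⊕0⊕0 = 1
s4 (pos 4,5,6,7): 1⊕0⊕0⊕0 = 1
Syndrome s4…s1 = 111 → error at position 7.
Flip position 7: 0011000 → 0011001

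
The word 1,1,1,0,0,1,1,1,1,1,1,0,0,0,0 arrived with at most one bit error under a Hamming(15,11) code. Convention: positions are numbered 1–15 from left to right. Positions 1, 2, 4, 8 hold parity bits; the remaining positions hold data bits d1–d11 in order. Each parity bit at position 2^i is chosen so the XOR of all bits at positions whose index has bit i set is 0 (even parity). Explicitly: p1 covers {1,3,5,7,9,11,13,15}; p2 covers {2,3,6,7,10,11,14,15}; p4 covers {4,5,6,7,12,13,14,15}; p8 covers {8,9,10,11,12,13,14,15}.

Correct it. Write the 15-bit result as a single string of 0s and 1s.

s1 (pos 1,3,5,7,9,11,13,15): 1⊕1⊕0⊕1⊕1⊕1⊕0⊕0 = 1
s2 (pos 2,3,6,7,10,11,14,15): 1⊕1⊕1⊕1⊕1⊕1⊕0⊕0 = 0
s4 (pos 4,5,6,7,12,13,14,15): 0⊕0⊕1⊕1⊕0⊕0⊕0⊕0 = 0
s8 (pos 8,9,10,11,12,13,14,15): 1⊕1⊕1⊕1⊕0⊕0⊕0⊕0 = 0
Syndrome s8…s1 = 0001 → error at position 1.
Flip position 1: 111001111110000 → 011001111110000

011001111110000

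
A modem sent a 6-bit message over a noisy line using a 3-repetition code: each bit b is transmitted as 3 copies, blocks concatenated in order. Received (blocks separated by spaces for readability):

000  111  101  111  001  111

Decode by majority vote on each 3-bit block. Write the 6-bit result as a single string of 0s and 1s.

Block 1 (000): 0 ones → 0
Block 2 (111): 3 ones → 1
Block 3 (101): 2 ones → 1
Block 4 (111): 3 ones → 1
Block 5 (001): 1 one → 0
Block 6 (111): 3 ones → 1

011101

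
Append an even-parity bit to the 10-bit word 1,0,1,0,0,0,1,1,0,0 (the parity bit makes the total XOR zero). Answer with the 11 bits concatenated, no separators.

XOR of the 10 data bits: 1⊕0⊕1⊕0⊕0⊕0⊕1⊕1⊕0⊕0 = 0
Parity bit = 0 (so all 11 bits XOR to 0).

10100011000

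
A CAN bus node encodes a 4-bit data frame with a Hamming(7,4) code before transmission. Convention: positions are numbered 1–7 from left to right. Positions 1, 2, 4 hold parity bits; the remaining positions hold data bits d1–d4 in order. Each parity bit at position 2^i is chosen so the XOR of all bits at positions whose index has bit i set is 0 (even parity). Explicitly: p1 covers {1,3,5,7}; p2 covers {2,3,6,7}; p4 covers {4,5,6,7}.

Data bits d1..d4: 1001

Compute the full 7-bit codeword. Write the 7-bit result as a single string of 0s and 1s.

0011001

Place data at non-parity positions: p1 p2 1 p4 0 0 1
p1 (pos 1,3,5,7): XOR of data positions = 1⊕0⊕1 = 0
p2 (pos 2,3,6,7): XOR of data positions = 1⊕0⊕1 = 0
p4 (pos 4,5,6,7): XOR of data positions = 0⊕0⊕1 = 1
Codeword: 0011001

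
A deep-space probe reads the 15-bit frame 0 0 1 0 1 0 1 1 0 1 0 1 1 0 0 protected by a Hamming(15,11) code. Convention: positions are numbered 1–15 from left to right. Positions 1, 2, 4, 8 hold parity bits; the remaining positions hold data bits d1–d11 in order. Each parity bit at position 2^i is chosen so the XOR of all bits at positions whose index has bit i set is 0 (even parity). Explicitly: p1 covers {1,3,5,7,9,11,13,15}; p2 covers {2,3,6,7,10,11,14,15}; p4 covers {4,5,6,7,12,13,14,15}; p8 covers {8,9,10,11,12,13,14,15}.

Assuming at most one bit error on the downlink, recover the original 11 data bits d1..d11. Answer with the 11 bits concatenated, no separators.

s1 (pos 1,3,5,7,9,11,13,15): 0⊕1⊕1⊕1⊕0⊕0⊕1⊕0 = 0
s2 (pos 2,3,6,7,10,11,14,15): 0⊕1⊕0⊕1⊕1⊕0⊕0⊕0 = 1
s4 (pos 4,5,6,7,12,13,14,15): 0⊕1⊕0⊕1⊕1⊕1⊕0⊕0 = 0
s8 (pos 8,9,10,11,12,13,14,15): 1⊕0⊕1⊕0⊕1⊕1⊕0⊕0 = 0
Syndrome s8…s1 = 0010 → error at position 2.
Flip position 2: 001010110101100 → 011010110101100
Read data bits from positions 3,5,6,7,9,10,11,12,13,14,15: 11010101100

11010101100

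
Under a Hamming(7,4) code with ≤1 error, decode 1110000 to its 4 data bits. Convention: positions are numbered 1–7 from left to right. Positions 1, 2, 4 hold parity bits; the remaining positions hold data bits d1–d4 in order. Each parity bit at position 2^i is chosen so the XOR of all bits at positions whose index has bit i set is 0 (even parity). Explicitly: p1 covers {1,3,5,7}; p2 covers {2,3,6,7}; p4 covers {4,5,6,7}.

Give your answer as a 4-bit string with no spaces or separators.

s1 (pos 1,3,5,7): 1⊕1⊕0⊕0 = 0
s2 (pos 2,3,6,7): 1⊕1⊕0⊕0 = 0
s4 (pos 4,5,6,7): 0⊕0⊕0⊕0 = 0
Syndrome s4…s1 = 000 → no error.
Read data bits from positions 3,5,6,7: 1000

1000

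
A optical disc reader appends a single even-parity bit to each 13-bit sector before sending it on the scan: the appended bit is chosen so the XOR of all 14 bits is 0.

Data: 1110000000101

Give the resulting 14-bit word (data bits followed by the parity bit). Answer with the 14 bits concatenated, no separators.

11100000001011

XOR of the 13 data bits: 1⊕1⊕1⊕0⊕0⊕0⊕0⊕0⊕0⊕0⊕1⊕0⊕1 = 1
Parity bit = 1 (so all 14 bits XOR to 0).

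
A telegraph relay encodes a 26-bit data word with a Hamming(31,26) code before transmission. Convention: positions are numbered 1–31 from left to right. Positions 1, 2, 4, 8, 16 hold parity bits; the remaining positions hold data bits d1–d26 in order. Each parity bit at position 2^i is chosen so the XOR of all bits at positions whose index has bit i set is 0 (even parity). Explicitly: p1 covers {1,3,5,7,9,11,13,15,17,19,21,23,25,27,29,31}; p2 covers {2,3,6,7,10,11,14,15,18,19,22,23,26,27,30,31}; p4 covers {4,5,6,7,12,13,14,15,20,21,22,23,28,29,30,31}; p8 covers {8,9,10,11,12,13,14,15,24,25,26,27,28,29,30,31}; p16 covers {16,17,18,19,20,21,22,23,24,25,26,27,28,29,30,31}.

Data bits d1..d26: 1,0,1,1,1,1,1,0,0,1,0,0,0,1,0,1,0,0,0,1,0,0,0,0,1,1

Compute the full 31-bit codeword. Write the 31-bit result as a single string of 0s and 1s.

0110011111100101001010001000011

Place data at non-parity positions: p1 p2 1 p4 0 1 1 p8 1 1 1 0 0 1 0 p16 0 0 1 0 1 0 0 0 1 0 0 0 0 1 1
p1 (pos 1,3,5,7,9,11,13,15,17,19,21,23,25,27,29,31): XOR of data positions = 1⊕0⊕1⊕1⊕1⊕0⊕0⊕0⊕1⊕1⊕0⊕1⊕0⊕0⊕1 = 0
p2 (pos 2,3,6,7,10,11,14,15,18,19,22,23,26,27,30,31): XOR of data positions = 1⊕1⊕1⊕1⊕1⊕1⊕0⊕0⊕1⊕0⊕0⊕0⊕0⊕1⊕1 = 1
p4 (pos 4,5,6,7,12,13,14,15,20,21,22,23,28,29,30,31): XOR of data positions = 0⊕1⊕1⊕0⊕0⊕1⊕0⊕0⊕1⊕0⊕0⊕0⊕0⊕1⊕1 = 0
p8 (pos 8,9,10,11,12,13,14,15,24,25,26,27,28,29,30,31): XOR of data positions = 1⊕1⊕1⊕0⊕0⊕1⊕0⊕0⊕1⊕0⊕0⊕0⊕0⊕1⊕1 = 1
p16 (pos 16,17,18,19,20,21,22,23,24,25,26,27,28,29,30,31): XOR of data positions = 0⊕0⊕1⊕0⊕1⊕0⊕0⊕0⊕1⊕0⊕0⊕0⊕0⊕1⊕1 = 1
Codeword: 0110011111100101001010001000011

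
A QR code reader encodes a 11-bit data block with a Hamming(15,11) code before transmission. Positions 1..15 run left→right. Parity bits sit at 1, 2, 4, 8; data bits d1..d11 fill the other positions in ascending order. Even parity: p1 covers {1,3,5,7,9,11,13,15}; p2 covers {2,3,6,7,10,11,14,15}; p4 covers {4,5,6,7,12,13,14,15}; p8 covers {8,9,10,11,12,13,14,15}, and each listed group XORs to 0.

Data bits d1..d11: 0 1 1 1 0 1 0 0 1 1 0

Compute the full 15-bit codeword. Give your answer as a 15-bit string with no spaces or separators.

100111110100110

Place data at non-parity positions: p1 p2 0 p4 1 1 1 p8 0 1 0 0 1 1 0
p1 (pos 1,3,5,7,9,11,13,15): XOR of data positions = 0⊕1⊕1⊕0⊕0⊕1⊕0 = 1
p2 (pos 2,3,6,7,10,11,14,15): XOR of data positions = 0⊕1⊕1⊕1⊕0⊕1⊕0 = 0
p4 (pos 4,5,6,7,12,13,14,15): XOR of data positions = 1⊕1⊕1⊕0⊕1⊕1⊕0 = 1
p8 (pos 8,9,10,11,12,13,14,15): XOR of data positions = 0⊕1⊕0⊕0⊕1⊕1⊕0 = 1
Codeword: 100111110100110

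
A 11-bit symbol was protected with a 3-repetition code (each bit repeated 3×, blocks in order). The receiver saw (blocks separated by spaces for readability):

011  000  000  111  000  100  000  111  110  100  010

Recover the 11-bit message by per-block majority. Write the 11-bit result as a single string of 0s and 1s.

10010001100

Block 1 (011): 2 ones → 1
Block 2 (000): 0 ones → 0
Block 3 (000): 0 ones → 0
Block 4 (111): 3 ones → 1
Block 5 (000): 0 ones → 0
Block 6 (100): 1 one → 0
Block 7 (000): 0 ones → 0
Block 8 (111): 3 ones → 1
Block 9 (110): 2 ones → 1
Block 10 (100): 1 one → 0
Block 11 (010): 1 one → 0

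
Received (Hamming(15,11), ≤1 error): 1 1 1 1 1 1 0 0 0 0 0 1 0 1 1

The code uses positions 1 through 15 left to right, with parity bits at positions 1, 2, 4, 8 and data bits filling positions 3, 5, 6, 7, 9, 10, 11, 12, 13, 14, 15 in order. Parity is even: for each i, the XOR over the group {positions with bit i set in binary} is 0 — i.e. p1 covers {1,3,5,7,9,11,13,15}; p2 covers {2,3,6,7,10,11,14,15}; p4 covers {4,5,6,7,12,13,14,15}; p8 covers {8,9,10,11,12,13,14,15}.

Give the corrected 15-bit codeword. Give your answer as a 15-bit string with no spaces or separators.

s1 (pos 1,3,5,7,9,11,13,15): 1⊕1⊕1⊕0⊕0⊕0⊕0⊕1 = 0
s2 (pos 2,3,6,7,10,11,14,15): 1⊕1⊕1⊕0⊕0⊕0⊕1⊕1 = 1
s4 (pos 4,5,6,7,12,13,14,15): 1⊕1⊕1⊕0⊕1⊕0⊕1⊕1 = 0
s8 (pos 8,9,10,11,12,13,14,15): 0⊕0⊕0⊕0⊕1⊕0⊕1⊕1 = 1
Syndrome s8…s1 = 1010 → error at position 10.
Flip position 10: 111111000001011 → 111111000101011

111111000101011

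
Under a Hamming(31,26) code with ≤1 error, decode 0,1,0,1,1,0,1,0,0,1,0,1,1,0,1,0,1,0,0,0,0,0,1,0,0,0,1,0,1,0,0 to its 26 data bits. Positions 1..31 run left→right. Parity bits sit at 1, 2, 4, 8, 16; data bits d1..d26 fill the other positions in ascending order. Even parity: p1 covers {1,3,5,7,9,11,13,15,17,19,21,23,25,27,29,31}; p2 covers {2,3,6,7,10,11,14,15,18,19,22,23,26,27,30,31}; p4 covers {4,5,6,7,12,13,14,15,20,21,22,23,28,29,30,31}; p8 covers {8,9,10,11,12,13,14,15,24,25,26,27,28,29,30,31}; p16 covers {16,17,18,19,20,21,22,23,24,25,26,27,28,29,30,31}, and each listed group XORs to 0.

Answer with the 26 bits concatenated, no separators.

s1 (pos 1,3,5,7,9,11,13,15,17,19,21,23,25,27,29,31): 0⊕0⊕1⊕1⊕0⊕0⊕1⊕1⊕1⊕0⊕0⊕1⊕0⊕1⊕1⊕0 = 0
s2 (pos 2,3,6,7,10,11,14,15,18,19,22,23,26,27,30,31): 1⊕0⊕0⊕1⊕1⊕0⊕0⊕1⊕0⊕0⊕0⊕1⊕0⊕1⊕0⊕0 = 0
s4 (pos 4,5,6,7,12,13,14,15,20,21,22,23,28,29,30,31): 1⊕1⊕0⊕1⊕1⊕1⊕0⊕1⊕0⊕0⊕0⊕1⊕0⊕1⊕0⊕0 = 0
s8 (pos 8,9,10,11,12,13,14,15,24,25,26,27,28,29,30,31): 0⊕0⊕1⊕0⊕1⊕1⊕0⊕1⊕0⊕0⊕0⊕1⊕0⊕1⊕0⊕0 = 0
s16 (pos 16,17,18,19,20,21,22,23,24,25,26,27,28,29,30,31): 0⊕1⊕0⊕0⊕0⊕0⊕0⊕1⊕0⊕0⊕0⊕1⊕0⊕1⊕0⊕0 = 0
Syndrome s16…s1 = 00000 → no error.
Read data bits from positions 3,5,6,7,9,10,11,12,13,14,15,17,18,19,20,21,22,23,24,25,26,27,28,29,30,31: 01010101101100000100010100

01010101101100000100010100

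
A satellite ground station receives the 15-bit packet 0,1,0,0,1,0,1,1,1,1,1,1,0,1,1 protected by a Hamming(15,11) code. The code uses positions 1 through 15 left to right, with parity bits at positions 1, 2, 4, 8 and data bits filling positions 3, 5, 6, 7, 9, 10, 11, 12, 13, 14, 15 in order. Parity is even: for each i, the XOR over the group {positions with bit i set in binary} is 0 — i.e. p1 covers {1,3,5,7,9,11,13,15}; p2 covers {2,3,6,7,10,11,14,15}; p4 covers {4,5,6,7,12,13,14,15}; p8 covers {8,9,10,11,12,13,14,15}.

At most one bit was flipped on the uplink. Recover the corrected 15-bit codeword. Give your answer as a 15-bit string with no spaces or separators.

s1 (pos 1,3,5,7,9,11,13,15): 0⊕0⊕1⊕1⊕1⊕1⊕0⊕1 = 1
s2 (pos 2,3,6,7,10,11,14,15): 1⊕0⊕0⊕1⊕1⊕1⊕1⊕1 = 0
s4 (pos 4,5,6,7,12,13,14,15): 0⊕1⊕0⊕1⊕1⊕0⊕1⊕1 = 1
s8 (pos 8,9,10,11,12,13,14,15): 1⊕1⊕1⊕1⊕1⊕0⊕1⊕1 = 1
Syndrome s8…s1 = 1101 → error at position 13.
Flip position 13: 010010111111011 → 010010111111111

010010111111111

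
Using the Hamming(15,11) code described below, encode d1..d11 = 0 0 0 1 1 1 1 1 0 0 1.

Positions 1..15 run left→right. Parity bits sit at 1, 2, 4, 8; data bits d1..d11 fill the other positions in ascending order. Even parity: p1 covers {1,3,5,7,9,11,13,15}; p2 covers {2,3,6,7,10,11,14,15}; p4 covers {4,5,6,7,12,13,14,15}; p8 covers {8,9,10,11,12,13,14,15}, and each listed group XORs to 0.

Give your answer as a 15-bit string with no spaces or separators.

Place data at non-parity positions: p1 p2 0 p4 0 0 1 p8 1 1 1 1 0 0 1
p1 (pos 1,3,5,7,9,11,13,15): XOR of data positions = 0⊕0⊕1⊕1⊕1⊕0⊕1 = 0
p2 (pos 2,3,6,7,10,11,14,15): XOR of data positions = 0⊕0⊕1⊕1⊕1⊕0⊕1 = 0
p4 (pos 4,5,6,7,12,13,14,15): XOR of data positions = 0⊕0⊕1⊕1⊕0⊕0⊕1 = 1
p8 (pos 8,9,10,11,12,13,14,15): XOR of data positions = 1⊕1⊕1⊕1⊕0⊕0⊕1 = 1
Codeword: 000100111111001

000100111111001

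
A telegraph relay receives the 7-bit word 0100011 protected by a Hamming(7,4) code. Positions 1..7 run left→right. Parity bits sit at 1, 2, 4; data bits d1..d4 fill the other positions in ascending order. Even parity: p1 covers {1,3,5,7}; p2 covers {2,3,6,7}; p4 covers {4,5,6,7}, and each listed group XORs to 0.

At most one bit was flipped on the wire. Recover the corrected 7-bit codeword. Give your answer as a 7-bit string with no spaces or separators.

0110011

s1 (pos 1,3,5,7): 0⊕0⊕0⊕1 = 1
s2 (pos 2,3,6,7): 1⊕0⊕1⊕1 = 1
s4 (pos 4,5,6,7): 0⊕0⊕1⊕1 = 0
Syndrome s4…s1 = 011 → error at position 3.
Flip position 3: 0100011 → 0110011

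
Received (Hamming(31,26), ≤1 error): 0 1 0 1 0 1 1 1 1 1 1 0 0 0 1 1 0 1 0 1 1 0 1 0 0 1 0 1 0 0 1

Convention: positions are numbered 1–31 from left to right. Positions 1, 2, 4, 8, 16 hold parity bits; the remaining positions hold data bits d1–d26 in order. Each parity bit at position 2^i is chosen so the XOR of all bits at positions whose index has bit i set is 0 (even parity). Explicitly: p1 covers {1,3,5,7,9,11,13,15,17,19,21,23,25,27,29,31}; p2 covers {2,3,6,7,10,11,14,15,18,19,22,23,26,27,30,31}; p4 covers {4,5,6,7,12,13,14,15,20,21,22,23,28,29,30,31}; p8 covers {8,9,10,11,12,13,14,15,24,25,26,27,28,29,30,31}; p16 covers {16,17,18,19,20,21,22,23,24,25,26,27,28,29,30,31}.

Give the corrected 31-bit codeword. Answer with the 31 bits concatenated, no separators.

0101111111100011010110100101001

s1 (pos 1,3,5,7,9,11,13,15,17,19,21,23,25,27,29,31): 0⊕0⊕0⊕1⊕1⊕1⊕0⊕1⊕0⊕0⊕1⊕1⊕0⊕0⊕0⊕1 = 1
s2 (pos 2,3,6,7,10,11,14,15,18,19,22,23,26,27,30,31): 1⊕0⊕1⊕1⊕1⊕1⊕0⊕1⊕1⊕0⊕0⊕1⊕1⊕0⊕0⊕1 = 0
s4 (pos 4,5,6,7,12,13,14,15,20,21,22,23,28,29,30,31): 1⊕0⊕1⊕1⊕0⊕0⊕0⊕1⊕1⊕1⊕0⊕1⊕1⊕0⊕0⊕1 = 1
s8 (pos 8,9,10,11,12,13,14,15,24,25,26,27,28,29,30,31): 1⊕1⊕1⊕1⊕0⊕0⊕0⊕1⊕0⊕0⊕1⊕0⊕1⊕0⊕0⊕1 = 0
s16 (pos 16,17,18,19,20,21,22,23,24,25,26,27,28,29,30,31): 1⊕0⊕1⊕0⊕1⊕1⊕0⊕1⊕0⊕0⊕1⊕0⊕1⊕0⊕0⊕1 = 0
Syndrome s16…s1 = 00101 → error at position 5.
Flip position 5: 0101011111100011010110100101001 → 0101111111100011010110100101001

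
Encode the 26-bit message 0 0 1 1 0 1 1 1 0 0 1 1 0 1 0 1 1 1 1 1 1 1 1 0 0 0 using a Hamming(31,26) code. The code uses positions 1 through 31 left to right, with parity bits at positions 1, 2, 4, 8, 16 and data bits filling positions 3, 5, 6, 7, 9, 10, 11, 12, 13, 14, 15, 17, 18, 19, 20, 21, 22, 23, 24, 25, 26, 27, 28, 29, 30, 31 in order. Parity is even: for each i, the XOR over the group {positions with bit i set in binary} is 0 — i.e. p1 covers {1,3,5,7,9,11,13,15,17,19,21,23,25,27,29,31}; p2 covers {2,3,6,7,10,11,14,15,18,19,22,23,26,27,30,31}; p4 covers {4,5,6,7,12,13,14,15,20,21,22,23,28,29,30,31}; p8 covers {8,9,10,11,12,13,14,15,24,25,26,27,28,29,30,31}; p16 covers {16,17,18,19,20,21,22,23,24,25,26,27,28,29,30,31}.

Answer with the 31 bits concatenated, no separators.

1000011101110010101011111111000

Place data at non-parity positions: p1 p2 0 p4 0 1 1 p8 0 1 1 1 0 0 1 p16 1 0 1 0 1 1 1 1 1 1 1 1 0 0 0
p1 (pos 1,3,5,7,9,11,13,15,17,19,21,23,25,27,29,31): XOR of data positions = 0⊕0⊕1⊕0⊕1⊕0⊕1⊕1⊕1⊕1⊕1⊕1⊕1⊕0⊕0 = 1
p2 (pos 2,3,6,7,10,11,14,15,18,19,22,23,26,27,30,31): XOR of data positions = 0⊕1⊕1⊕1⊕1⊕0⊕1⊕0⊕1⊕1⊕1⊕1⊕1⊕0⊕0 = 0
p4 (pos 4,5,6,7,12,13,14,15,20,21,22,23,28,29,30,31): XOR of data positions = 0⊕1⊕1⊕1⊕0⊕0⊕1⊕0⊕1⊕1⊕1⊕1⊕0⊕0⊕0 = 0
p8 (pos 8,9,10,11,12,13,14,15,24,25,26,27,28,29,30,31): XOR of data positions = 0⊕1⊕1⊕1⊕0⊕0⊕1⊕1⊕1⊕1⊕1⊕1⊕0⊕0⊕0 = 1
p16 (pos 16,17,18,19,20,21,22,23,24,25,26,27,28,29,30,31): XOR of data positions = 1⊕0⊕1⊕0⊕1⊕1⊕1⊕1⊕1⊕1⊕1⊕1⊕0⊕0⊕0 = 0
Codeword: 1000011101110010101011111111000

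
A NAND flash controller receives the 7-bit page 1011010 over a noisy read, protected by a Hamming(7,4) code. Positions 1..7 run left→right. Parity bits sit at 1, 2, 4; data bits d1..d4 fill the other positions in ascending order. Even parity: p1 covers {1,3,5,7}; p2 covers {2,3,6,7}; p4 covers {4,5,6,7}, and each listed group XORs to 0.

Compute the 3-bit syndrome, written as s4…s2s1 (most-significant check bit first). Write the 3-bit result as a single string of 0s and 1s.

s1 (pos 1,3,5,7): 1⊕1⊕0⊕0 = 0
s2 (pos 2,3,6,7): 0⊕1⊕1⊕0 = 0
s4 (pos 4,5,6,7): 1⊕0⊕1⊕0 = 0
Syndrome s4…s1 = 000 → no error.

000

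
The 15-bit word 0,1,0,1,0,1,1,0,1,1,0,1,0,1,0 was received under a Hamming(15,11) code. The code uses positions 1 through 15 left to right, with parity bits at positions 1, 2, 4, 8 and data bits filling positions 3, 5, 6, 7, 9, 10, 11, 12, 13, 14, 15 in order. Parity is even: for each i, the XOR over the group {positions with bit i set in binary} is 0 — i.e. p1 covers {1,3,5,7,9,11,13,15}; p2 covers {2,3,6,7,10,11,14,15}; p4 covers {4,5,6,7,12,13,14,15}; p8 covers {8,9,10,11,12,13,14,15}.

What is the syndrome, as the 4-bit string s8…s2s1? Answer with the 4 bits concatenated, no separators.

s1 (pos 1,3,5,7,9,11,13,15): 0⊕0⊕0⊕1⊕1⊕0⊕0⊕0 = 0
s2 (pos 2,3,6,7,10,11,14,15): 1⊕0⊕1⊕1⊕1⊕0⊕1⊕0 = 1
s4 (pos 4,5,6,7,12,13,14,15): 1⊕0⊕1⊕1⊕1⊕0⊕1⊕0 = 1
s8 (pos 8,9,10,11,12,13,14,15): 0⊕1⊕1⊕0⊕1⊕0⊕1⊕0 = 0
Syndrome s8…s1 = 0110 → error at position 6.

0110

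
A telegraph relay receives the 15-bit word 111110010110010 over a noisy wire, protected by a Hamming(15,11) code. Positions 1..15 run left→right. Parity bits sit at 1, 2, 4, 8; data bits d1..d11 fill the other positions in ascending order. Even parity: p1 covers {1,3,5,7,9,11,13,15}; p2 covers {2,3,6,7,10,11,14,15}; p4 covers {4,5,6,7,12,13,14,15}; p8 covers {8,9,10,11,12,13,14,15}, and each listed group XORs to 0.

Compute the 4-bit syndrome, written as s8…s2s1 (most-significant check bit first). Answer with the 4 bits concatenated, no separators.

s1 (pos 1,3,5,7,9,11,13,15): 1⊕1⊕1⊕0⊕0⊕1⊕0⊕0 = 0
s2 (pos 2,3,6,7,10,11,14,15): 1⊕1⊕0⊕0⊕1⊕1⊕1⊕0 = 1
s4 (pos 4,5,6,7,12,13,14,15): 1⊕1⊕0⊕0⊕0⊕0⊕1⊕0 = 1
s8 (pos 8,9,10,11,12,13,14,15): 1⊕0⊕1⊕1⊕0⊕0⊕1⊕0 = 0
Syndrome s8…s1 = 0110 → error at position 6.

0110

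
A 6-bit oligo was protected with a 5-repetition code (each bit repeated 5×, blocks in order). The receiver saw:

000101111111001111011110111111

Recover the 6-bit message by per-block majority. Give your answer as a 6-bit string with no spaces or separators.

011111

Block 1 (00010): 1 one → 0
Block 2 (11111): 5 ones → 1
Block 3 (11001): 3 ones → 1
Block 4 (11101): 4 ones → 1
Block 5 (11101): 4 ones → 1
Block 6 (11111): 5 ones → 1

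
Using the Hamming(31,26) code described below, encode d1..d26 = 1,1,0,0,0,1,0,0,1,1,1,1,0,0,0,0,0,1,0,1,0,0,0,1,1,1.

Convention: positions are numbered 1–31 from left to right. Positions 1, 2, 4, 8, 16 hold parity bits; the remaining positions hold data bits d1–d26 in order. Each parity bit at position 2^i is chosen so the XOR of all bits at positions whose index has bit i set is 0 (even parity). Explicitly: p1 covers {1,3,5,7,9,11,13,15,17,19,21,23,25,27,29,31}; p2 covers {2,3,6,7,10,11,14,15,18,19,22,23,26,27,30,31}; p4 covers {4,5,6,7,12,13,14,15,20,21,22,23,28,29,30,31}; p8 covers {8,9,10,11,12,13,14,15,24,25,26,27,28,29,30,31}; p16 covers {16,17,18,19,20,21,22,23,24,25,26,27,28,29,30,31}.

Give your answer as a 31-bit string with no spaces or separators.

1110100001001110100000101000111

Place data at non-parity positions: p1 p2 1 p4 1 0 0 p8 0 1 0 0 1 1 1 p16 1 0 0 0 0 0 1 0 1 0 0 0 1 1 1
p1 (pos 1,3,5,7,9,11,13,15,17,19,21,23,25,27,29,31): XOR of data positions = 1⊕1⊕0⊕0⊕0⊕1⊕1⊕1⊕0⊕0⊕1⊕1⊕0⊕1⊕1 = 1
p2 (pos 2,3,6,7,10,11,14,15,18,19,22,23,26,27,30,31): XOR of data positions = 1⊕0⊕0⊕1⊕0⊕1⊕1⊕0⊕0⊕0⊕1⊕0⊕0⊕1⊕1 = 1
p4 (pos 4,5,6,7,12,13,14,15,20,21,22,23,28,29,30,31): XOR of data positions = 1⊕0⊕0⊕0⊕1⊕1⊕1⊕0⊕0⊕0⊕1⊕0⊕1⊕1⊕1 = 0
p8 (pos 8,9,10,11,12,13,14,15,24,25,26,27,28,29,30,31): XOR of data positions = 0⊕1⊕0⊕0⊕1⊕1⊕1⊕0⊕1⊕0⊕0⊕0⊕1⊕1⊕1 = 0
p16 (pos 16,17,18,19,20,21,22,23,24,25,26,27,28,29,30,31): XOR of data positions = 1⊕0⊕0⊕0⊕0⊕0⊕1⊕0⊕1⊕0⊕0⊕0⊕1⊕1⊕1 = 0
Codeword: 1110100001001110100000101000111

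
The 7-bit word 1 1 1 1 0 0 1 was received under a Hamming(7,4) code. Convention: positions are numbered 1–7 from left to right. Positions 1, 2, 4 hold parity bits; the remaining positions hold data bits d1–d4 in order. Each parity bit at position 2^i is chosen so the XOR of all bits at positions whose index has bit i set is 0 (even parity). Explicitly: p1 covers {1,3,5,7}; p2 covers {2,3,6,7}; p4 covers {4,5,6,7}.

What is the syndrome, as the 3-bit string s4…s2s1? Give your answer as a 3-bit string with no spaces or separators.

s1 (pos 1,3,5,7): 1⊕1⊕0⊕1 = 1
s2 (pos 2,3,6,7): 1⊕1⊕0⊕1 = 1
s4 (pos 4,5,6,7): 1⊕0⊕0⊕1 = 0
Syndrome s4…s1 = 011 → error at position 3.

011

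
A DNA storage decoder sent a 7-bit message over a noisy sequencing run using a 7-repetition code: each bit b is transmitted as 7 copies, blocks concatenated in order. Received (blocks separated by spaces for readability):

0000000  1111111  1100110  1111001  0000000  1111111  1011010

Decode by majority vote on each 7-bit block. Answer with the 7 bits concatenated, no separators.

0111011

Block 1 (0000000): 0 ones → 0
Block 2 (1111111): 7 ones → 1
Block 3 (1100110): 4 ones → 1
Block 4 (1111001): 5 ones → 1
Block 5 (0000000): 0 ones → 0
Block 6 (1111111): 7 ones → 1
Block 7 (1011010): 4 ones → 1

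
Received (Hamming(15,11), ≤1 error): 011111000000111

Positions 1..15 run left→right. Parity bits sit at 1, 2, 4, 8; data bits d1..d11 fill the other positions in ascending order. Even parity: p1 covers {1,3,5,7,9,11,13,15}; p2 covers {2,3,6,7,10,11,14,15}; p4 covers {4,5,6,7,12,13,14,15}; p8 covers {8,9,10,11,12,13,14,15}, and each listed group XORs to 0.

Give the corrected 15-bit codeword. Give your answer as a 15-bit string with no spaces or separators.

s1 (pos 1,3,5,7,9,11,13,15): 0⊕1⊕1⊕0⊕0⊕0⊕1⊕1 = 0
s2 (pos 2,3,6,7,10,11,14,15): 1⊕1⊕1⊕0⊕0⊕0⊕1⊕1 = 1
s4 (pos 4,5,6,7,12,13,14,15): 1⊕1⊕1⊕0⊕0⊕1⊕1⊕1 = 0
s8 (pos 8,9,10,11,12,13,14,15): 0⊕0⊕0⊕0⊕0⊕1⊕1⊕1 = 1
Syndrome s8…s1 = 1010 → error at position 10.
Flip position 10: 011111000000111 → 011111000100111

011111000100111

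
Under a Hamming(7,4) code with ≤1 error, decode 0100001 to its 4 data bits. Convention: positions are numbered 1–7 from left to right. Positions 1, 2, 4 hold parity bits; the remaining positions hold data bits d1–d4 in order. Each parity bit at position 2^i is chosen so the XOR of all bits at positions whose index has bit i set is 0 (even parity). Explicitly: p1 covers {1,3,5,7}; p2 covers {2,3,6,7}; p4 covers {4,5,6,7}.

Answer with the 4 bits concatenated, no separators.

s1 (pos 1,3,5,7): 0⊕0⊕0⊕1 = 1
s2 (pos 2,3,6,7): 1⊕0⊕0⊕1 = 0
s4 (pos 4,5,6,7): 0⊕0⊕0⊕1 = 1
Syndrome s4…s1 = 101 → error at position 5.
Flip position 5: 0100001 → 0100101
Read data bits from positions 3,5,6,7: 0101

0101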